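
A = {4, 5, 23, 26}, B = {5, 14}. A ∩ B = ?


A ∩ B = elements in both A and B
A = {4, 5, 23, 26}
B = {5, 14}
A ∩ B = {5}

A ∩ B = {5}


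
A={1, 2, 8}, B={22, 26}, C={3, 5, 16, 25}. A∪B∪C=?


A ∪ B = {1, 2, 8, 22, 26}
(A ∪ B) ∪ C = {1, 2, 3, 5, 8, 16, 22, 25, 26}

A ∪ B ∪ C = {1, 2, 3, 5, 8, 16, 22, 25, 26}


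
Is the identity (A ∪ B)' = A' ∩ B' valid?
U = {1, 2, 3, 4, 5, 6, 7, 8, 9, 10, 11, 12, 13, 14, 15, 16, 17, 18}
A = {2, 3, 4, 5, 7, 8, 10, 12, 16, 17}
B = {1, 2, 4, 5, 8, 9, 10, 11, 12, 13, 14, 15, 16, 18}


LHS: A ∪ B = {1, 2, 3, 4, 5, 7, 8, 9, 10, 11, 12, 13, 14, 15, 16, 17, 18}
(A ∪ B)' = U \ (A ∪ B) = {6}
A' = {1, 6, 9, 11, 13, 14, 15, 18}, B' = {3, 6, 7, 17}
Claimed RHS: A' ∩ B' = {6}
Identity is VALID: LHS = RHS = {6} ✓

Identity is valid. (A ∪ B)' = A' ∩ B' = {6}


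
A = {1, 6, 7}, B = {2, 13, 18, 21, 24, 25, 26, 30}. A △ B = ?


A △ B = (A \ B) ∪ (B \ A) = elements in exactly one of A or B
A \ B = {1, 6, 7}
B \ A = {2, 13, 18, 21, 24, 25, 26, 30}
A △ B = {1, 2, 6, 7, 13, 18, 21, 24, 25, 26, 30}

A △ B = {1, 2, 6, 7, 13, 18, 21, 24, 25, 26, 30}


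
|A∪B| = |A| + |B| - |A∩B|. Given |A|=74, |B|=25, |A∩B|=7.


|A ∪ B| = |A| + |B| - |A ∩ B|
= 74 + 25 - 7
= 92

|A ∪ B| = 92


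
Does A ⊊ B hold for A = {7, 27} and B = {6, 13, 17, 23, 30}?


A ⊂ B requires: A ⊆ B AND A ≠ B.
A ⊆ B? No
A ⊄ B, so A is not a proper subset.

No, A is not a proper subset of B


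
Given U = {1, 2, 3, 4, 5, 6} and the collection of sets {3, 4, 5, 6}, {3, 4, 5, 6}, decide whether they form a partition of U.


A partition requires: (1) non-empty parts, (2) pairwise disjoint, (3) union = U
Parts: {3, 4, 5, 6}, {3, 4, 5, 6}
Union of parts: {3, 4, 5, 6}
U = {1, 2, 3, 4, 5, 6}
All non-empty? True
Pairwise disjoint? False
Covers U? False

No, not a valid partition


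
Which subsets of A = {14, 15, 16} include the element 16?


A subset of A contains 16 iff the remaining 2 elements form any subset of A \ {16}.
Count: 2^(n-1) = 2^2 = 4
Subsets containing 16: {16}, {14, 16}, {15, 16}, {14, 15, 16}

Subsets containing 16 (4 total): {16}, {14, 16}, {15, 16}, {14, 15, 16}


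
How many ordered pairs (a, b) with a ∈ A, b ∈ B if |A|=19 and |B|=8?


|A × B| = |A| × |B|
= 19 × 8
= 152

|A × B| = 152


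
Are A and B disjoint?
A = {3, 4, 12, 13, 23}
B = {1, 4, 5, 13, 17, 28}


Disjoint means A ∩ B = ∅.
A ∩ B = {4, 13}
A ∩ B ≠ ∅, so A and B are NOT disjoint.

No, A and B are not disjoint (A ∩ B = {4, 13})


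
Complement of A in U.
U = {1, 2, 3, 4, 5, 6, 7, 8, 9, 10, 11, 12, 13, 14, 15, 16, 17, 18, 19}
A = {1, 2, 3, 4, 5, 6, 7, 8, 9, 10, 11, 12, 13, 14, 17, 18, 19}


Aᶜ = U \ A = elements in U but not in A
U = {1, 2, 3, 4, 5, 6, 7, 8, 9, 10, 11, 12, 13, 14, 15, 16, 17, 18, 19}
A = {1, 2, 3, 4, 5, 6, 7, 8, 9, 10, 11, 12, 13, 14, 17, 18, 19}
Aᶜ = {15, 16}

Aᶜ = {15, 16}


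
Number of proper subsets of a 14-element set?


Total subsets = 2^n = 2^14 = 16384
Proper subsets exclude the set itself: 2^n - 1
= 16384 - 1
= 16383

Number of proper subsets = 16383


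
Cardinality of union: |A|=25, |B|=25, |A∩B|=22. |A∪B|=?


|A ∪ B| = |A| + |B| - |A ∩ B|
= 25 + 25 - 22
= 28

|A ∪ B| = 28


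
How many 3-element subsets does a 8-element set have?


C(n,k) = n! / (k!(n-k)!)
C(8,3) = 8! / (3!5!)
= 56

C(8,3) = 56


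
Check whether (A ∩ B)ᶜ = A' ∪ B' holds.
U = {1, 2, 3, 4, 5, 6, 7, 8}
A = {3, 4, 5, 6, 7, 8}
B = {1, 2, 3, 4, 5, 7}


LHS: A ∩ B = {3, 4, 5, 7}
(A ∩ B)' = U \ (A ∩ B) = {1, 2, 6, 8}
A' = {1, 2}, B' = {6, 8}
Claimed RHS: A' ∪ B' = {1, 2, 6, 8}
Identity is VALID: LHS = RHS = {1, 2, 6, 8} ✓

Identity is valid. (A ∩ B)' = A' ∪ B' = {1, 2, 6, 8}


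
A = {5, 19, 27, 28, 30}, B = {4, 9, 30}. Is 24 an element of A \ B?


A = {5, 19, 27, 28, 30}, B = {4, 9, 30}
A \ B = elements in A but not in B
A \ B = {5, 19, 27, 28}
Checking if 24 ∈ A \ B
24 is not in A \ B → False

24 ∉ A \ B


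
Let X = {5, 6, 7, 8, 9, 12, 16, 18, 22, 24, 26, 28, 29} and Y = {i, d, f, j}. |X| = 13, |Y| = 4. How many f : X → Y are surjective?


n = |X| = 13, k = |Y| = 4. Surjections via inclusion-exclusion:
S(n,k) = Σ(-1)^i × C(k,i) × (k-i)^n, i=0 to k
i=0: (-1)^0×C(4,0)×4^13 = 67108864
i=1: (-1)^1×C(4,1)×3^13 = -6377292
i=2: (-1)^2×C(4,2)×2^13 = 49152
i=3: (-1)^3×C(4,3)×1^13 = -4
i=4: (-1)^4×C(4,4)×0^13 = 0
Total = 60780720

Number of surjections = 60780720


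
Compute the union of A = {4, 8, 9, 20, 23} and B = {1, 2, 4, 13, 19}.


A ∪ B = all elements in A or B (or both)
A = {4, 8, 9, 20, 23}
B = {1, 2, 4, 13, 19}
A ∪ B = {1, 2, 4, 8, 9, 13, 19, 20, 23}

A ∪ B = {1, 2, 4, 8, 9, 13, 19, 20, 23}


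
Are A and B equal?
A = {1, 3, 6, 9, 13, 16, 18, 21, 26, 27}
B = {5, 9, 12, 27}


Two sets are equal iff they have exactly the same elements.
A = {1, 3, 6, 9, 13, 16, 18, 21, 26, 27}
B = {5, 9, 12, 27}
Differences: {1, 3, 5, 6, 12, 13, 16, 18, 21, 26}
A ≠ B

No, A ≠ B


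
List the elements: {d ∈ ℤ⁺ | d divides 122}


Checking each candidate:
Condition: positive divisors of 122
Result = {1, 2, 61, 122}

{1, 2, 61, 122}


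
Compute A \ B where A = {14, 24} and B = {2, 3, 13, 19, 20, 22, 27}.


A \ B = elements in A but not in B
A = {14, 24}
B = {2, 3, 13, 19, 20, 22, 27}
Remove from A any elements in B
A \ B = {14, 24}

A \ B = {14, 24}


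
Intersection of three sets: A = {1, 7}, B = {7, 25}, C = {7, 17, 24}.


A ∩ B = {7}
(A ∩ B) ∩ C = {7}

A ∩ B ∩ C = {7}


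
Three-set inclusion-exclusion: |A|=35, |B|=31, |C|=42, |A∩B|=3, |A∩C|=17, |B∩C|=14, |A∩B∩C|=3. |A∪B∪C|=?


|A∪B∪C| = |A|+|B|+|C| - |A∩B|-|A∩C|-|B∩C| + |A∩B∩C|
= 35+31+42 - 3-17-14 + 3
= 108 - 34 + 3
= 77

|A ∪ B ∪ C| = 77


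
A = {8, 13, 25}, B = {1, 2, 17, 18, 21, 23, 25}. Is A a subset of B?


A ⊆ B means every element of A is in B.
Elements in A not in B: {8, 13}
So A ⊄ B.

No, A ⊄ B


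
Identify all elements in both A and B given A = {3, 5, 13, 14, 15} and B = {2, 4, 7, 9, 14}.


A = {3, 5, 13, 14, 15}
B = {2, 4, 7, 9, 14}
Region: in both A and B
Elements: {14}

Elements in both A and B: {14}


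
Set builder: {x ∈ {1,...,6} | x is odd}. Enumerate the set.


Checking each candidate:
Condition: odd numbers in {1,...,6}
Result = {1, 3, 5}

{1, 3, 5}


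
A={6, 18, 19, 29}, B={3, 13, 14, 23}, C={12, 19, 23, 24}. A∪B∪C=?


A ∪ B = {3, 6, 13, 14, 18, 19, 23, 29}
(A ∪ B) ∪ C = {3, 6, 12, 13, 14, 18, 19, 23, 24, 29}

A ∪ B ∪ C = {3, 6, 12, 13, 14, 18, 19, 23, 24, 29}


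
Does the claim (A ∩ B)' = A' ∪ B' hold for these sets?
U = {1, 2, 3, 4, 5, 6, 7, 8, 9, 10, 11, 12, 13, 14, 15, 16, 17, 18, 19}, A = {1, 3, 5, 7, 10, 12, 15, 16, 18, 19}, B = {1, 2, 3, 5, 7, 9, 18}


LHS: A ∩ B = {1, 3, 5, 7, 18}
(A ∩ B)' = U \ (A ∩ B) = {2, 4, 6, 8, 9, 10, 11, 12, 13, 14, 15, 16, 17, 19}
A' = {2, 4, 6, 8, 9, 11, 13, 14, 17}, B' = {4, 6, 8, 10, 11, 12, 13, 14, 15, 16, 17, 19}
Claimed RHS: A' ∪ B' = {2, 4, 6, 8, 9, 10, 11, 12, 13, 14, 15, 16, 17, 19}
Identity is VALID: LHS = RHS = {2, 4, 6, 8, 9, 10, 11, 12, 13, 14, 15, 16, 17, 19} ✓

Identity is valid. (A ∩ B)' = A' ∪ B' = {2, 4, 6, 8, 9, 10, 11, 12, 13, 14, 15, 16, 17, 19}


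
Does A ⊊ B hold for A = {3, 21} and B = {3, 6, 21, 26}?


A ⊂ B requires: A ⊆ B AND A ≠ B.
A ⊆ B? Yes
A = B? No
A ⊂ B: Yes (A is a proper subset of B)

Yes, A ⊂ B


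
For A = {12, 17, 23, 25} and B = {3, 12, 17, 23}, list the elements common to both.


A ∩ B = elements in both A and B
A = {12, 17, 23, 25}
B = {3, 12, 17, 23}
A ∩ B = {12, 17, 23}

A ∩ B = {12, 17, 23}


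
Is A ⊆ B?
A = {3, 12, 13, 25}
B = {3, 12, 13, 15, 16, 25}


A ⊆ B means every element of A is in B.
All elements of A are in B.
So A ⊆ B.

Yes, A ⊆ B


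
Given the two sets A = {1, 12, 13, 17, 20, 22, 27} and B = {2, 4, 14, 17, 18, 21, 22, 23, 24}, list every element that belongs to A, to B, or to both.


A ∪ B = all elements in A or B (or both)
A = {1, 12, 13, 17, 20, 22, 27}
B = {2, 4, 14, 17, 18, 21, 22, 23, 24}
A ∪ B = {1, 2, 4, 12, 13, 14, 17, 18, 20, 21, 22, 23, 24, 27}

A ∪ B = {1, 2, 4, 12, 13, 14, 17, 18, 20, 21, 22, 23, 24, 27}


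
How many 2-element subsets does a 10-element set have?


C(n,k) = n! / (k!(n-k)!)
C(10,2) = 10! / (2!8!)
= 45

C(10,2) = 45


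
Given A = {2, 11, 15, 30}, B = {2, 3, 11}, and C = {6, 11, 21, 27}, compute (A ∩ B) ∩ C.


A ∩ B = {2, 11}
(A ∩ B) ∩ C = {11}

A ∩ B ∩ C = {11}


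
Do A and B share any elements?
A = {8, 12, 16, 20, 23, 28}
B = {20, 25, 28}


Disjoint means A ∩ B = ∅.
A ∩ B = {20, 28}
A ∩ B ≠ ∅, so A and B are NOT disjoint.

Yes — A and B share the element(s) of A ∩ B = {20, 28}, so they are not disjoint


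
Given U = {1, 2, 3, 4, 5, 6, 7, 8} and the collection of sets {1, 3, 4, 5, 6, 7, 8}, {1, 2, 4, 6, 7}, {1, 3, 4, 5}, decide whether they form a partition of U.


A partition requires: (1) non-empty parts, (2) pairwise disjoint, (3) union = U
Parts: {1, 3, 4, 5, 6, 7, 8}, {1, 2, 4, 6, 7}, {1, 3, 4, 5}
Union of parts: {1, 2, 3, 4, 5, 6, 7, 8}
U = {1, 2, 3, 4, 5, 6, 7, 8}
All non-empty? True
Pairwise disjoint? False
Covers U? True

No, not a valid partition


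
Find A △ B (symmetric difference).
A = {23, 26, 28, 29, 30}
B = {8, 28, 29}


A △ B = (A \ B) ∪ (B \ A) = elements in exactly one of A or B
A \ B = {23, 26, 30}
B \ A = {8}
A △ B = {8, 23, 26, 30}

A △ B = {8, 23, 26, 30}


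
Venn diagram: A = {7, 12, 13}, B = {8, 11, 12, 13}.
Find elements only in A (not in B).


A = {7, 12, 13}
B = {8, 11, 12, 13}
Region: only in A (not in B)
Elements: {7}

Elements only in A (not in B): {7}


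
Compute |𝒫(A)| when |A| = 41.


Number of subsets = 2^n
= 2^41
= 2199023255552

|P(A)| = 2199023255552


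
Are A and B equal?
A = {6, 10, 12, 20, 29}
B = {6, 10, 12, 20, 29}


Two sets are equal iff they have exactly the same elements.
A = {6, 10, 12, 20, 29}
B = {6, 10, 12, 20, 29}
Same elements → A = B

Yes, A = B


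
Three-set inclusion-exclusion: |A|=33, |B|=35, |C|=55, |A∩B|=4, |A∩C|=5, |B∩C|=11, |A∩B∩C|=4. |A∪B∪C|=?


|A∪B∪C| = |A|+|B|+|C| - |A∩B|-|A∩C|-|B∩C| + |A∩B∩C|
= 33+35+55 - 4-5-11 + 4
= 123 - 20 + 4
= 107

|A ∪ B ∪ C| = 107


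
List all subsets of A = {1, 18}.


|A| = 2, so |P(A)| = 2^2 = 4
Enumerate subsets by cardinality (0 to 2):
∅, {1}, {18}, {1, 18}

P(A) has 4 subsets: ∅, {1}, {18}, {1, 18}


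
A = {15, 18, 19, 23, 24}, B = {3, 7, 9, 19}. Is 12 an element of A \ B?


A = {15, 18, 19, 23, 24}, B = {3, 7, 9, 19}
A \ B = elements in A but not in B
A \ B = {15, 18, 23, 24}
Checking if 12 ∈ A \ B
12 is not in A \ B → False

12 ∉ A \ B


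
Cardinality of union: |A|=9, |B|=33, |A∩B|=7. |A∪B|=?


|A ∪ B| = |A| + |B| - |A ∩ B|
= 9 + 33 - 7
= 35

|A ∪ B| = 35


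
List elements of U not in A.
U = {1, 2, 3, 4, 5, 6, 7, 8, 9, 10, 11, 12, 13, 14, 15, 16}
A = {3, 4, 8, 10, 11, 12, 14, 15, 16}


Aᶜ = U \ A = elements in U but not in A
U = {1, 2, 3, 4, 5, 6, 7, 8, 9, 10, 11, 12, 13, 14, 15, 16}
A = {3, 4, 8, 10, 11, 12, 14, 15, 16}
Aᶜ = {1, 2, 5, 6, 7, 9, 13}

Aᶜ = {1, 2, 5, 6, 7, 9, 13}


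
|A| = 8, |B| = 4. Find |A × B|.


|A × B| = |A| × |B|
= 8 × 4
= 32

|A × B| = 32


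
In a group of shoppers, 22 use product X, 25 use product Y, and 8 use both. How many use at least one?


|A ∪ B| = |A| + |B| - |A ∩ B|
= 22 + 25 - 8
= 39

|A ∪ B| = 39


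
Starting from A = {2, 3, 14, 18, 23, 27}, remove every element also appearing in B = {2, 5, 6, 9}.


A \ B = elements in A but not in B
A = {2, 3, 14, 18, 23, 27}
B = {2, 5, 6, 9}
Remove from A any elements in B
A \ B = {3, 14, 18, 23, 27}

A \ B = {3, 14, 18, 23, 27}


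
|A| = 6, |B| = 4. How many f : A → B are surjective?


n = |A| = 6, k = |B| = 4. Surjections via inclusion-exclusion:
S(n,k) = Σ(-1)^i × C(k,i) × (k-i)^n, i=0 to k
i=0: (-1)^0×C(4,0)×4^6 = 4096
i=1: (-1)^1×C(4,1)×3^6 = -2916
i=2: (-1)^2×C(4,2)×2^6 = 384
i=3: (-1)^3×C(4,3)×1^6 = -4
i=4: (-1)^4×C(4,4)×0^6 = 0
Total = 1560

Number of surjections = 1560


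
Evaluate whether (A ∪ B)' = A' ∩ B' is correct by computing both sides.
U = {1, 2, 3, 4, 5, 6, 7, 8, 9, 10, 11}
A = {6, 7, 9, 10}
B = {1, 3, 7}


LHS: A ∪ B = {1, 3, 6, 7, 9, 10}
(A ∪ B)' = U \ (A ∪ B) = {2, 4, 5, 8, 11}
A' = {1, 2, 3, 4, 5, 8, 11}, B' = {2, 4, 5, 6, 8, 9, 10, 11}
Claimed RHS: A' ∩ B' = {2, 4, 5, 8, 11}
Identity is VALID: LHS = RHS = {2, 4, 5, 8, 11} ✓

Identity is valid. (A ∪ B)' = A' ∩ B' = {2, 4, 5, 8, 11}


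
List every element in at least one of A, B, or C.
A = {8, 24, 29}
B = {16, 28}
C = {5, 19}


A ∪ B = {8, 16, 24, 28, 29}
(A ∪ B) ∪ C = {5, 8, 16, 19, 24, 28, 29}

A ∪ B ∪ C = {5, 8, 16, 19, 24, 28, 29}


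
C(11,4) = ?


C(n,k) = n! / (k!(n-k)!)
C(11,4) = 11! / (4!7!)
= 330

C(11,4) = 330


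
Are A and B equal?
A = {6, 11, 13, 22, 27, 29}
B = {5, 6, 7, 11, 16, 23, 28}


Two sets are equal iff they have exactly the same elements.
A = {6, 11, 13, 22, 27, 29}
B = {5, 6, 7, 11, 16, 23, 28}
Differences: {5, 7, 13, 16, 22, 23, 27, 28, 29}
A ≠ B

No, A ≠ B


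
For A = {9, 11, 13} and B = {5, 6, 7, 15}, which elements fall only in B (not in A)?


A = {9, 11, 13}
B = {5, 6, 7, 15}
Region: only in B (not in A)
Elements: {5, 6, 7, 15}

Elements only in B (not in A): {5, 6, 7, 15}


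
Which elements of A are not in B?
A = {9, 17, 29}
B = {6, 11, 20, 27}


A \ B = elements in A but not in B
A = {9, 17, 29}
B = {6, 11, 20, 27}
Remove from A any elements in B
A \ B = {9, 17, 29}

A \ B = {9, 17, 29}


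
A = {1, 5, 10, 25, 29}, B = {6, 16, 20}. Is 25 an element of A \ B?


A = {1, 5, 10, 25, 29}, B = {6, 16, 20}
A \ B = elements in A but not in B
A \ B = {1, 5, 10, 25, 29}
Checking if 25 ∈ A \ B
25 is in A \ B → True

25 ∈ A \ B


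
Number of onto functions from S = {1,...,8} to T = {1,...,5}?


n = |S| = 8, k = |T| = 5. Surjections via inclusion-exclusion:
S(n,k) = Σ(-1)^i × C(k,i) × (k-i)^n, i=0 to k
i=0: (-1)^0×C(5,0)×5^8 = 390625
i=1: (-1)^1×C(5,1)×4^8 = -327680
i=2: (-1)^2×C(5,2)×3^8 = 65610
i=3: (-1)^3×C(5,3)×2^8 = -2560
i=4: (-1)^4×C(5,4)×1^8 = 5
i=5: (-1)^5×C(5,5)×0^8 = 0
Total = 126000

Number of surjections = 126000


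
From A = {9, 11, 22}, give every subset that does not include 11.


A subset of A that omits 11 is a subset of A \ {11}, so there are 2^(n-1) = 2^2 = 4 of them.
Subsets excluding 11: ∅, {9}, {22}, {9, 22}

Subsets excluding 11 (4 total): ∅, {9}, {22}, {9, 22}


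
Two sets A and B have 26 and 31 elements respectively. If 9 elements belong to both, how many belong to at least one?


|A ∪ B| = |A| + |B| - |A ∩ B|
= 26 + 31 - 9
= 48

|A ∪ B| = 48


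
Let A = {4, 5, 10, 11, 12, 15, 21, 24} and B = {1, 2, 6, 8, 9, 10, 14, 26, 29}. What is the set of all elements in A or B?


A ∪ B = all elements in A or B (or both)
A = {4, 5, 10, 11, 12, 15, 21, 24}
B = {1, 2, 6, 8, 9, 10, 14, 26, 29}
A ∪ B = {1, 2, 4, 5, 6, 8, 9, 10, 11, 12, 14, 15, 21, 24, 26, 29}

A ∪ B = {1, 2, 4, 5, 6, 8, 9, 10, 11, 12, 14, 15, 21, 24, 26, 29}


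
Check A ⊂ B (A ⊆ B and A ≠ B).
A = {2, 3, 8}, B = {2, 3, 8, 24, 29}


A ⊂ B requires: A ⊆ B AND A ≠ B.
A ⊆ B? Yes
A = B? No
A ⊂ B: Yes (A is a proper subset of B)

Yes, A ⊂ B


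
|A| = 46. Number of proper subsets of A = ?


Total subsets = 2^n = 2^46 = 70368744177664
Proper subsets exclude the set itself: 2^n - 1
= 70368744177664 - 1
= 70368744177663

Number of proper subsets = 70368744177663


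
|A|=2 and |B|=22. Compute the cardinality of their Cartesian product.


|A × B| = |A| × |B|
= 2 × 22
= 44

|A × B| = 44


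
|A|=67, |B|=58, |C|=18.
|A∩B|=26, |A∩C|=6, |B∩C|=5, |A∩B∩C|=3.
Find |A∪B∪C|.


|A∪B∪C| = |A|+|B|+|C| - |A∩B|-|A∩C|-|B∩C| + |A∩B∩C|
= 67+58+18 - 26-6-5 + 3
= 143 - 37 + 3
= 109

|A ∪ B ∪ C| = 109


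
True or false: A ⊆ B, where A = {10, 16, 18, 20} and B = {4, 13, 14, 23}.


A ⊆ B means every element of A is in B.
Elements in A not in B: {10, 16, 18, 20}
So A ⊄ B.

No, A ⊄ B


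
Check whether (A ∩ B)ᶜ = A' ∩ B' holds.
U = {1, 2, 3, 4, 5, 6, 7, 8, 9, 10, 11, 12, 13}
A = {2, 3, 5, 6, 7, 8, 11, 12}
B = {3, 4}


LHS: A ∩ B = {3}
(A ∩ B)' = U \ (A ∩ B) = {1, 2, 4, 5, 6, 7, 8, 9, 10, 11, 12, 13}
A' = {1, 4, 9, 10, 13}, B' = {1, 2, 5, 6, 7, 8, 9, 10, 11, 12, 13}
Claimed RHS: A' ∩ B' = {1, 9, 10, 13}
Identity is INVALID: LHS = {1, 2, 4, 5, 6, 7, 8, 9, 10, 11, 12, 13} but the RHS claimed here equals {1, 9, 10, 13}. The correct form is (A ∩ B)' = A' ∪ B'.

Identity is invalid: (A ∩ B)' = {1, 2, 4, 5, 6, 7, 8, 9, 10, 11, 12, 13} but A' ∩ B' = {1, 9, 10, 13}. The correct De Morgan law is (A ∩ B)' = A' ∪ B'.


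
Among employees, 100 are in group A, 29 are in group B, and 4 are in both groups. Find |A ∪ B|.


|A ∪ B| = |A| + |B| - |A ∩ B|
= 100 + 29 - 4
= 125

|A ∪ B| = 125


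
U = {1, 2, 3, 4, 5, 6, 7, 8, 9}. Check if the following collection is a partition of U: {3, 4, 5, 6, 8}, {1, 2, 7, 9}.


A partition requires: (1) non-empty parts, (2) pairwise disjoint, (3) union = U
Parts: {3, 4, 5, 6, 8}, {1, 2, 7, 9}
Union of parts: {1, 2, 3, 4, 5, 6, 7, 8, 9}
U = {1, 2, 3, 4, 5, 6, 7, 8, 9}
All non-empty? True
Pairwise disjoint? True
Covers U? True

Yes, valid partition


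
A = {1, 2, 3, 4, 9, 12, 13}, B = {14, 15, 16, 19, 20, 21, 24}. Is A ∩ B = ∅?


Disjoint means A ∩ B = ∅.
A ∩ B = ∅
A ∩ B = ∅, so A and B are disjoint.

Yes, A and B are disjoint


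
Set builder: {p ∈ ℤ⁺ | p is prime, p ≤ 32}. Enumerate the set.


Checking each candidate:
Condition: primes ≤ 32
Result = {2, 3, 5, 7, 11, 13, 17, 19, 23, 29, 31}

{2, 3, 5, 7, 11, 13, 17, 19, 23, 29, 31}


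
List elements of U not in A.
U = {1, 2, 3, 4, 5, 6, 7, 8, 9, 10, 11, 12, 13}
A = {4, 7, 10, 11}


Aᶜ = U \ A = elements in U but not in A
U = {1, 2, 3, 4, 5, 6, 7, 8, 9, 10, 11, 12, 13}
A = {4, 7, 10, 11}
Aᶜ = {1, 2, 3, 5, 6, 8, 9, 12, 13}

Aᶜ = {1, 2, 3, 5, 6, 8, 9, 12, 13}


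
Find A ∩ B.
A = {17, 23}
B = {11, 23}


A ∩ B = elements in both A and B
A = {17, 23}
B = {11, 23}
A ∩ B = {23}

A ∩ B = {23}


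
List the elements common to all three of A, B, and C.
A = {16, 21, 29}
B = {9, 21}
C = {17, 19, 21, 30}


A ∩ B = {21}
(A ∩ B) ∩ C = {21}

A ∩ B ∩ C = {21}


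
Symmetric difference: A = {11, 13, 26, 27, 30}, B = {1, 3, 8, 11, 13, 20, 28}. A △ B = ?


A △ B = (A \ B) ∪ (B \ A) = elements in exactly one of A or B
A \ B = {26, 27, 30}
B \ A = {1, 3, 8, 20, 28}
A △ B = {1, 3, 8, 20, 26, 27, 28, 30}

A △ B = {1, 3, 8, 20, 26, 27, 28, 30}


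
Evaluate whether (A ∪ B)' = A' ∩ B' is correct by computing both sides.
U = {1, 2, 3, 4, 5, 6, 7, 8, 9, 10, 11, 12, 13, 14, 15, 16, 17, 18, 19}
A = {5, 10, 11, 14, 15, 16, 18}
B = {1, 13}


LHS: A ∪ B = {1, 5, 10, 11, 13, 14, 15, 16, 18}
(A ∪ B)' = U \ (A ∪ B) = {2, 3, 4, 6, 7, 8, 9, 12, 17, 19}
A' = {1, 2, 3, 4, 6, 7, 8, 9, 12, 13, 17, 19}, B' = {2, 3, 4, 5, 6, 7, 8, 9, 10, 11, 12, 14, 15, 16, 17, 18, 19}
Claimed RHS: A' ∩ B' = {2, 3, 4, 6, 7, 8, 9, 12, 17, 19}
Identity is VALID: LHS = RHS = {2, 3, 4, 6, 7, 8, 9, 12, 17, 19} ✓

Identity is valid. (A ∪ B)' = A' ∩ B' = {2, 3, 4, 6, 7, 8, 9, 12, 17, 19}


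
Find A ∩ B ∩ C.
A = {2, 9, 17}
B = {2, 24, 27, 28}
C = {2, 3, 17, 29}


A ∩ B = {2}
(A ∩ B) ∩ C = {2}

A ∩ B ∩ C = {2}


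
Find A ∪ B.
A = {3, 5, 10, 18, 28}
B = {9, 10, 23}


A ∪ B = all elements in A or B (or both)
A = {3, 5, 10, 18, 28}
B = {9, 10, 23}
A ∪ B = {3, 5, 9, 10, 18, 23, 28}

A ∪ B = {3, 5, 9, 10, 18, 23, 28}


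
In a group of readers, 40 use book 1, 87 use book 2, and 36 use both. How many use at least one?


|A ∪ B| = |A| + |B| - |A ∩ B|
= 40 + 87 - 36
= 91

|A ∪ B| = 91


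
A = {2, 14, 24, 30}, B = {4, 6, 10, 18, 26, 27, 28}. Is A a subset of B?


A ⊆ B means every element of A is in B.
Elements in A not in B: {2, 14, 24, 30}
So A ⊄ B.

No, A ⊄ B


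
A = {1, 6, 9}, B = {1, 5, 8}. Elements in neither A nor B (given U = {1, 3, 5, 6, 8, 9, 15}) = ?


A = {1, 6, 9}
B = {1, 5, 8}
Region: in neither A nor B (given U = {1, 3, 5, 6, 8, 9, 15})
Elements: {3, 15}

Elements in neither A nor B (given U = {1, 3, 5, 6, 8, 9, 15}): {3, 15}


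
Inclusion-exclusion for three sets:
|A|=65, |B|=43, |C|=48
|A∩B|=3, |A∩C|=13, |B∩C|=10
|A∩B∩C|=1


|A∪B∪C| = |A|+|B|+|C| - |A∩B|-|A∩C|-|B∩C| + |A∩B∩C|
= 65+43+48 - 3-13-10 + 1
= 156 - 26 + 1
= 131

|A ∪ B ∪ C| = 131


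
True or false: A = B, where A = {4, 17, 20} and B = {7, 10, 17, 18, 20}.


Two sets are equal iff they have exactly the same elements.
A = {4, 17, 20}
B = {7, 10, 17, 18, 20}
Differences: {4, 7, 10, 18}
A ≠ B

No, A ≠ B


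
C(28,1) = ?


C(n,k) = n! / (k!(n-k)!)
C(28,1) = 28! / (1!27!)
= 28

C(28,1) = 28


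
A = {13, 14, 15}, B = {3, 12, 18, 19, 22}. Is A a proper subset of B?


A ⊂ B requires: A ⊆ B AND A ≠ B.
A ⊆ B? No
A ⊄ B, so A is not a proper subset.

No, A is not a proper subset of B


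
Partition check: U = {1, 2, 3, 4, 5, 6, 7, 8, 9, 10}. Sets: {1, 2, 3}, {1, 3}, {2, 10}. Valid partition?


A partition requires: (1) non-empty parts, (2) pairwise disjoint, (3) union = U
Parts: {1, 2, 3}, {1, 3}, {2, 10}
Union of parts: {1, 2, 3, 10}
U = {1, 2, 3, 4, 5, 6, 7, 8, 9, 10}
All non-empty? True
Pairwise disjoint? False
Covers U? False

No, not a valid partition


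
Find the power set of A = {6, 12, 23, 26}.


|A| = 4, so |P(A)| = 2^4 = 16
Enumerate subsets by cardinality (0 to 4):
∅, {6}, {12}, {23}, {26}, {6, 12}, {6, 23}, {6, 26}, {12, 23}, {12, 26}, {23, 26}, {6, 12, 23}, {6, 12, 26}, {6, 23, 26}, {12, 23, 26}, {6, 12, 23, 26}

P(A) has 16 subsets: ∅, {6}, {12}, {23}, {26}, {6, 12}, {6, 23}, {6, 26}, {12, 23}, {12, 26}, {23, 26}, {6, 12, 23}, {6, 12, 26}, {6, 23, 26}, {12, 23, 26}, {6, 12, 23, 26}


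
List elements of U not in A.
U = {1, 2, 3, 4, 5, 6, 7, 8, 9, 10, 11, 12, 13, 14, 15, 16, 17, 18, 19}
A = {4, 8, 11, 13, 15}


Aᶜ = U \ A = elements in U but not in A
U = {1, 2, 3, 4, 5, 6, 7, 8, 9, 10, 11, 12, 13, 14, 15, 16, 17, 18, 19}
A = {4, 8, 11, 13, 15}
Aᶜ = {1, 2, 3, 5, 6, 7, 9, 10, 12, 14, 16, 17, 18, 19}

Aᶜ = {1, 2, 3, 5, 6, 7, 9, 10, 12, 14, 16, 17, 18, 19}


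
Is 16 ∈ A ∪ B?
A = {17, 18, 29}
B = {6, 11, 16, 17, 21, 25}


A = {17, 18, 29}, B = {6, 11, 16, 17, 21, 25}
A ∪ B = all elements in A or B
A ∪ B = {6, 11, 16, 17, 18, 21, 25, 29}
Checking if 16 ∈ A ∪ B
16 is in A ∪ B → True

16 ∈ A ∪ B


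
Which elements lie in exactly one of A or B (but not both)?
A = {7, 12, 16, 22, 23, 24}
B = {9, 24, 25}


A △ B = (A \ B) ∪ (B \ A) = elements in exactly one of A or B
A \ B = {7, 12, 16, 22, 23}
B \ A = {9, 25}
A △ B = {7, 9, 12, 16, 22, 23, 25}

A △ B = {7, 9, 12, 16, 22, 23, 25}


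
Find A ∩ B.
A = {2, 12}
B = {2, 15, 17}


A ∩ B = elements in both A and B
A = {2, 12}
B = {2, 15, 17}
A ∩ B = {2}

A ∩ B = {2}


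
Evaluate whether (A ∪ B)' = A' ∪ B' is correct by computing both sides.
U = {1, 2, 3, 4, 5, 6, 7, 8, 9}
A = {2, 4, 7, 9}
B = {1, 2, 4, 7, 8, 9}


LHS: A ∪ B = {1, 2, 4, 7, 8, 9}
(A ∪ B)' = U \ (A ∪ B) = {3, 5, 6}
A' = {1, 3, 5, 6, 8}, B' = {3, 5, 6}
Claimed RHS: A' ∪ B' = {1, 3, 5, 6, 8}
Identity is INVALID: LHS = {3, 5, 6} but the RHS claimed here equals {1, 3, 5, 6, 8}. The correct form is (A ∪ B)' = A' ∩ B'.

Identity is invalid: (A ∪ B)' = {3, 5, 6} but A' ∪ B' = {1, 3, 5, 6, 8}. The correct De Morgan law is (A ∪ B)' = A' ∩ B'.


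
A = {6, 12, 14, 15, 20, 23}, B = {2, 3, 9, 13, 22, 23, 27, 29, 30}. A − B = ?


A \ B = elements in A but not in B
A = {6, 12, 14, 15, 20, 23}
B = {2, 3, 9, 13, 22, 23, 27, 29, 30}
Remove from A any elements in B
A \ B = {6, 12, 14, 15, 20}

A \ B = {6, 12, 14, 15, 20}


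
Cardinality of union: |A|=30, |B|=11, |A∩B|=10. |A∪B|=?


|A ∪ B| = |A| + |B| - |A ∩ B|
= 30 + 11 - 10
= 31

|A ∪ B| = 31


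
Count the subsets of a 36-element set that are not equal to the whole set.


Total subsets = 2^n = 2^36 = 68719476736
Proper subsets exclude the set itself: 2^n - 1
= 68719476736 - 1
= 68719476735

Number of proper subsets = 68719476735


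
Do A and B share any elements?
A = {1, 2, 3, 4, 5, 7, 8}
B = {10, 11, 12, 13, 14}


Disjoint means A ∩ B = ∅.
A ∩ B = ∅
A ∩ B = ∅, so A and B are disjoint.

No — A and B share no elements (A ∩ B = ∅), so they are disjoint


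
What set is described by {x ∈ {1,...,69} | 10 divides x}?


Checking each candidate:
Condition: multiples of 10 in {1,...,69}
Result = {10, 20, 30, 40, 50, 60}

{10, 20, 30, 40, 50, 60}


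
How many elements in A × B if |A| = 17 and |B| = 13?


|A × B| = |A| × |B|
= 17 × 13
= 221

|A × B| = 221


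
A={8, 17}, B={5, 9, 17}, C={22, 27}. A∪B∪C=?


A ∪ B = {5, 8, 9, 17}
(A ∪ B) ∪ C = {5, 8, 9, 17, 22, 27}

A ∪ B ∪ C = {5, 8, 9, 17, 22, 27}


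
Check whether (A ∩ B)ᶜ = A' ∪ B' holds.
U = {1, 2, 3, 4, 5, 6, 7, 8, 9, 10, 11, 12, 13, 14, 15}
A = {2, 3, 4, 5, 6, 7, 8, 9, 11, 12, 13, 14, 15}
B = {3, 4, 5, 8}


LHS: A ∩ B = {3, 4, 5, 8}
(A ∩ B)' = U \ (A ∩ B) = {1, 2, 6, 7, 9, 10, 11, 12, 13, 14, 15}
A' = {1, 10}, B' = {1, 2, 6, 7, 9, 10, 11, 12, 13, 14, 15}
Claimed RHS: A' ∪ B' = {1, 2, 6, 7, 9, 10, 11, 12, 13, 14, 15}
Identity is VALID: LHS = RHS = {1, 2, 6, 7, 9, 10, 11, 12, 13, 14, 15} ✓

Identity is valid. (A ∩ B)' = A' ∪ B' = {1, 2, 6, 7, 9, 10, 11, 12, 13, 14, 15}


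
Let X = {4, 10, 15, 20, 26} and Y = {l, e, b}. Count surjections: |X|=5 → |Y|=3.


n = |X| = 5, k = |Y| = 3. Surjections via inclusion-exclusion:
S(n,k) = Σ(-1)^i × C(k,i) × (k-i)^n, i=0 to k
i=0: (-1)^0×C(3,0)×3^5 = 243
i=1: (-1)^1×C(3,1)×2^5 = -96
i=2: (-1)^2×C(3,2)×1^5 = 3
i=3: (-1)^3×C(3,3)×0^5 = 0
Total = 150

Number of surjections = 150


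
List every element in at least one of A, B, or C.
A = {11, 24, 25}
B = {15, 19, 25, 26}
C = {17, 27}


A ∪ B = {11, 15, 19, 24, 25, 26}
(A ∪ B) ∪ C = {11, 15, 17, 19, 24, 25, 26, 27}

A ∪ B ∪ C = {11, 15, 17, 19, 24, 25, 26, 27}


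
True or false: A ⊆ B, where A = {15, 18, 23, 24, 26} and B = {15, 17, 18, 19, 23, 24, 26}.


A ⊆ B means every element of A is in B.
All elements of A are in B.
So A ⊆ B.

Yes, A ⊆ B


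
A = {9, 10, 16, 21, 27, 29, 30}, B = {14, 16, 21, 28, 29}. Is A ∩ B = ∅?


Disjoint means A ∩ B = ∅.
A ∩ B = {16, 21, 29}
A ∩ B ≠ ∅, so A and B are NOT disjoint.

No, A and B are not disjoint (A ∩ B = {16, 21, 29})


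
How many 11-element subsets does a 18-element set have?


C(n,k) = n! / (k!(n-k)!)
C(18,11) = 18! / (11!7!)
= 31824

C(18,11) = 31824


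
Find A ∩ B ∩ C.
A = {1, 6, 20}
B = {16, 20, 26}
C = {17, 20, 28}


A ∩ B = {20}
(A ∩ B) ∩ C = {20}

A ∩ B ∩ C = {20}


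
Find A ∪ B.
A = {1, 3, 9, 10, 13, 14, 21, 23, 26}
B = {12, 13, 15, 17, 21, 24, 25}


A ∪ B = all elements in A or B (or both)
A = {1, 3, 9, 10, 13, 14, 21, 23, 26}
B = {12, 13, 15, 17, 21, 24, 25}
A ∪ B = {1, 3, 9, 10, 12, 13, 14, 15, 17, 21, 23, 24, 25, 26}

A ∪ B = {1, 3, 9, 10, 12, 13, 14, 15, 17, 21, 23, 24, 25, 26}


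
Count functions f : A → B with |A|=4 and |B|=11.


Each of |A| = 4 inputs maps to any of |B| = 11 outputs.
# functions = |B|^|A| = 11^4
= 14641

Number of functions = 14641


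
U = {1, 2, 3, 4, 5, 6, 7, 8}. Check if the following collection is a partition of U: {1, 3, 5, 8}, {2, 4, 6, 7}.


A partition requires: (1) non-empty parts, (2) pairwise disjoint, (3) union = U
Parts: {1, 3, 5, 8}, {2, 4, 6, 7}
Union of parts: {1, 2, 3, 4, 5, 6, 7, 8}
U = {1, 2, 3, 4, 5, 6, 7, 8}
All non-empty? True
Pairwise disjoint? True
Covers U? True

Yes, valid partition


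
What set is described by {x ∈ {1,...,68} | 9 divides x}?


Checking each candidate:
Condition: multiples of 9 in {1,...,68}
Result = {9, 18, 27, 36, 45, 54, 63}

{9, 18, 27, 36, 45, 54, 63}


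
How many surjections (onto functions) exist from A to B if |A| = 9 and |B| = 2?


n = |A| = 9, k = |B| = 2. Surjections via inclusion-exclusion:
S(n,k) = Σ(-1)^i × C(k,i) × (k-i)^n, i=0 to k
i=0: (-1)^0×C(2,0)×2^9 = 512
i=1: (-1)^1×C(2,1)×1^9 = -2
i=2: (-1)^2×C(2,2)×0^9 = 0
Total = 510

Number of surjections = 510


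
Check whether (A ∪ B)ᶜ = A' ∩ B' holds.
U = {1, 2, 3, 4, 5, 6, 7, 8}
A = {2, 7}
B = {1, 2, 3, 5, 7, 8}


LHS: A ∪ B = {1, 2, 3, 5, 7, 8}
(A ∪ B)' = U \ (A ∪ B) = {4, 6}
A' = {1, 3, 4, 5, 6, 8}, B' = {4, 6}
Claimed RHS: A' ∩ B' = {4, 6}
Identity is VALID: LHS = RHS = {4, 6} ✓

Identity is valid. (A ∪ B)' = A' ∩ B' = {4, 6}


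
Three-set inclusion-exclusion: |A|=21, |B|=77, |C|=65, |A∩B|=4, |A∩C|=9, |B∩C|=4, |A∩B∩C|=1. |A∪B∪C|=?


|A∪B∪C| = |A|+|B|+|C| - |A∩B|-|A∩C|-|B∩C| + |A∩B∩C|
= 21+77+65 - 4-9-4 + 1
= 163 - 17 + 1
= 147

|A ∪ B ∪ C| = 147


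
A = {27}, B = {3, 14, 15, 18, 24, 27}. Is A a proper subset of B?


A ⊂ B requires: A ⊆ B AND A ≠ B.
A ⊆ B? Yes
A = B? No
A ⊂ B: Yes (A is a proper subset of B)

Yes, A ⊂ B


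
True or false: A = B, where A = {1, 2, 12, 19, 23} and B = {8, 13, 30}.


Two sets are equal iff they have exactly the same elements.
A = {1, 2, 12, 19, 23}
B = {8, 13, 30}
Differences: {1, 2, 8, 12, 13, 19, 23, 30}
A ≠ B

No, A ≠ B


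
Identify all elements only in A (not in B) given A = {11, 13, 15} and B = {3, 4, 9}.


A = {11, 13, 15}
B = {3, 4, 9}
Region: only in A (not in B)
Elements: {11, 13, 15}

Elements only in A (not in B): {11, 13, 15}


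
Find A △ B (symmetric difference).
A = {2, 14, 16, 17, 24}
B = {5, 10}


A △ B = (A \ B) ∪ (B \ A) = elements in exactly one of A or B
A \ B = {2, 14, 16, 17, 24}
B \ A = {5, 10}
A △ B = {2, 5, 10, 14, 16, 17, 24}

A △ B = {2, 5, 10, 14, 16, 17, 24}


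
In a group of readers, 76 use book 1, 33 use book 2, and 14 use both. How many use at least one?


|A ∪ B| = |A| + |B| - |A ∩ B|
= 76 + 33 - 14
= 95

|A ∪ B| = 95


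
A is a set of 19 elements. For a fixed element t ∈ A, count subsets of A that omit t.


Subsets of A avoiding t are subsets of A \ {t}, which has 18 elements.
Count = 2^(n-1) = 2^18
= 262144

Number of subsets avoiding t = 262144


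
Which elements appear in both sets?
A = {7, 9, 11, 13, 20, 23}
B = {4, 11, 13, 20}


A ∩ B = elements in both A and B
A = {7, 9, 11, 13, 20, 23}
B = {4, 11, 13, 20}
A ∩ B = {11, 13, 20}

A ∩ B = {11, 13, 20}


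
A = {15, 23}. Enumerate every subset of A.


|A| = 2, so |P(A)| = 2^2 = 4
Enumerate subsets by cardinality (0 to 2):
∅, {15}, {23}, {15, 23}

P(A) has 4 subsets: ∅, {15}, {23}, {15, 23}


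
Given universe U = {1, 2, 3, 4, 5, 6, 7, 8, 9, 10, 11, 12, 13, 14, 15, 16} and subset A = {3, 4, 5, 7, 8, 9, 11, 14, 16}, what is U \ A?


Aᶜ = U \ A = elements in U but not in A
U = {1, 2, 3, 4, 5, 6, 7, 8, 9, 10, 11, 12, 13, 14, 15, 16}
A = {3, 4, 5, 7, 8, 9, 11, 14, 16}
Aᶜ = {1, 2, 6, 10, 12, 13, 15}

Aᶜ = {1, 2, 6, 10, 12, 13, 15}


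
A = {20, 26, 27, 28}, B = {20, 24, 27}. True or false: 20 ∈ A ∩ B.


A = {20, 26, 27, 28}, B = {20, 24, 27}
A ∩ B = elements in both A and B
A ∩ B = {20, 27}
Checking if 20 ∈ A ∩ B
20 is in A ∩ B → True

20 ∈ A ∩ B


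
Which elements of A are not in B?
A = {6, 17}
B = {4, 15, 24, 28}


A \ B = elements in A but not in B
A = {6, 17}
B = {4, 15, 24, 28}
Remove from A any elements in B
A \ B = {6, 17}

A \ B = {6, 17}


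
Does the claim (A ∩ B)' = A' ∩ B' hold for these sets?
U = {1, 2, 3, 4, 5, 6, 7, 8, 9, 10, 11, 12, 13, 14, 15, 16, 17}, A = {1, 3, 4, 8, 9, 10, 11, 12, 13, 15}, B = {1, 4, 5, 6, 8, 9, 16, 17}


LHS: A ∩ B = {1, 4, 8, 9}
(A ∩ B)' = U \ (A ∩ B) = {2, 3, 5, 6, 7, 10, 11, 12, 13, 14, 15, 16, 17}
A' = {2, 5, 6, 7, 14, 16, 17}, B' = {2, 3, 7, 10, 11, 12, 13, 14, 15}
Claimed RHS: A' ∩ B' = {2, 7, 14}
Identity is INVALID: LHS = {2, 3, 5, 6, 7, 10, 11, 12, 13, 14, 15, 16, 17} but the RHS claimed here equals {2, 7, 14}. The correct form is (A ∩ B)' = A' ∪ B'.

Identity is invalid: (A ∩ B)' = {2, 3, 5, 6, 7, 10, 11, 12, 13, 14, 15, 16, 17} but A' ∩ B' = {2, 7, 14}. The correct De Morgan law is (A ∩ B)' = A' ∪ B'.


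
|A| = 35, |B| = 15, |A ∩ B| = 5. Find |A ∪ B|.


|A ∪ B| = |A| + |B| - |A ∩ B|
= 35 + 15 - 5
= 45

|A ∪ B| = 45


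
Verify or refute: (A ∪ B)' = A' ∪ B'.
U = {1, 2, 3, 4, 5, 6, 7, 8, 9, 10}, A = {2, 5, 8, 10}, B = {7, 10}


LHS: A ∪ B = {2, 5, 7, 8, 10}
(A ∪ B)' = U \ (A ∪ B) = {1, 3, 4, 6, 9}
A' = {1, 3, 4, 6, 7, 9}, B' = {1, 2, 3, 4, 5, 6, 8, 9}
Claimed RHS: A' ∪ B' = {1, 2, 3, 4, 5, 6, 7, 8, 9}
Identity is INVALID: LHS = {1, 3, 4, 6, 9} but the RHS claimed here equals {1, 2, 3, 4, 5, 6, 7, 8, 9}. The correct form is (A ∪ B)' = A' ∩ B'.

Identity is invalid: (A ∪ B)' = {1, 3, 4, 6, 9} but A' ∪ B' = {1, 2, 3, 4, 5, 6, 7, 8, 9}. The correct De Morgan law is (A ∪ B)' = A' ∩ B'.


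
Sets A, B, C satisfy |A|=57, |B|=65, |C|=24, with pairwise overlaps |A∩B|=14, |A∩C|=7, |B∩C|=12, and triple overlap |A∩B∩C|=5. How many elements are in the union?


|A∪B∪C| = |A|+|B|+|C| - |A∩B|-|A∩C|-|B∩C| + |A∩B∩C|
= 57+65+24 - 14-7-12 + 5
= 146 - 33 + 5
= 118

|A ∪ B ∪ C| = 118


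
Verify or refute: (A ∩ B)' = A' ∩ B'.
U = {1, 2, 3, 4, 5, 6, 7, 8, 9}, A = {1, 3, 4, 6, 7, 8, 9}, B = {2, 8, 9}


LHS: A ∩ B = {8, 9}
(A ∩ B)' = U \ (A ∩ B) = {1, 2, 3, 4, 5, 6, 7}
A' = {2, 5}, B' = {1, 3, 4, 5, 6, 7}
Claimed RHS: A' ∩ B' = {5}
Identity is INVALID: LHS = {1, 2, 3, 4, 5, 6, 7} but the RHS claimed here equals {5}. The correct form is (A ∩ B)' = A' ∪ B'.

Identity is invalid: (A ∩ B)' = {1, 2, 3, 4, 5, 6, 7} but A' ∩ B' = {5}. The correct De Morgan law is (A ∩ B)' = A' ∪ B'.


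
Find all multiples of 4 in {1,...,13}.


Checking each candidate:
Condition: multiples of 4 in {1,...,13}
Result = {4, 8, 12}

{4, 8, 12}


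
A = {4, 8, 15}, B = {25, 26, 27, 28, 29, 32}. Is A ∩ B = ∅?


Disjoint means A ∩ B = ∅.
A ∩ B = ∅
A ∩ B = ∅, so A and B are disjoint.

Yes, A and B are disjoint


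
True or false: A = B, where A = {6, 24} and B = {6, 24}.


Two sets are equal iff they have exactly the same elements.
A = {6, 24}
B = {6, 24}
Same elements → A = B

Yes, A = B


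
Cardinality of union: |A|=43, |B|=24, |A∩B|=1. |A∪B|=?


|A ∪ B| = |A| + |B| - |A ∩ B|
= 43 + 24 - 1
= 66

|A ∪ B| = 66


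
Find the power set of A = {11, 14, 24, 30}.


|A| = 4, so |P(A)| = 2^4 = 16
Enumerate subsets by cardinality (0 to 4):
∅, {11}, {14}, {24}, {30}, {11, 14}, {11, 24}, {11, 30}, {14, 24}, {14, 30}, {24, 30}, {11, 14, 24}, {11, 14, 30}, {11, 24, 30}, {14, 24, 30}, {11, 14, 24, 30}

P(A) has 16 subsets: ∅, {11}, {14}, {24}, {30}, {11, 14}, {11, 24}, {11, 30}, {14, 24}, {14, 30}, {24, 30}, {11, 14, 24}, {11, 14, 30}, {11, 24, 30}, {14, 24, 30}, {11, 14, 24, 30}


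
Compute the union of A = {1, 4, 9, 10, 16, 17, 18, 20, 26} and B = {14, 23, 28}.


A ∪ B = all elements in A or B (or both)
A = {1, 4, 9, 10, 16, 17, 18, 20, 26}
B = {14, 23, 28}
A ∪ B = {1, 4, 9, 10, 14, 16, 17, 18, 20, 23, 26, 28}

A ∪ B = {1, 4, 9, 10, 14, 16, 17, 18, 20, 23, 26, 28}


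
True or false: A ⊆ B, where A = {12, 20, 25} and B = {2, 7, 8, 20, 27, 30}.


A ⊆ B means every element of A is in B.
Elements in A not in B: {12, 25}
So A ⊄ B.

No, A ⊄ B


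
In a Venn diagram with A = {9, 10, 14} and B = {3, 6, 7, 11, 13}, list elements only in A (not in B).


A = {9, 10, 14}
B = {3, 6, 7, 11, 13}
Region: only in A (not in B)
Elements: {9, 10, 14}

Elements only in A (not in B): {9, 10, 14}


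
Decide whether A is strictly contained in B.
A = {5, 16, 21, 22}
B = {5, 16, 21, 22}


A ⊂ B requires: A ⊆ B AND A ≠ B.
A ⊆ B? Yes
A = B? Yes
A = B, so A is not a PROPER subset.

No, A is not a proper subset of B


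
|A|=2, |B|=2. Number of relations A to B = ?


A relation from A to B is any subset of A × B.
|A × B| = 2 × 2 = 4
# relations = 2^|A × B| = 2^4 = 16

Number of relations = 16


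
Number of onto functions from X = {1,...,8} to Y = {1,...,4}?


n = |X| = 8, k = |Y| = 4. Surjections via inclusion-exclusion:
S(n,k) = Σ(-1)^i × C(k,i) × (k-i)^n, i=0 to k
i=0: (-1)^0×C(4,0)×4^8 = 65536
i=1: (-1)^1×C(4,1)×3^8 = -26244
i=2: (-1)^2×C(4,2)×2^8 = 1536
i=3: (-1)^3×C(4,3)×1^8 = -4
i=4: (-1)^4×C(4,4)×0^8 = 0
Total = 40824

Number of surjections = 40824


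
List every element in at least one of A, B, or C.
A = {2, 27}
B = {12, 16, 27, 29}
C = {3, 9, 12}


A ∪ B = {2, 12, 16, 27, 29}
(A ∪ B) ∪ C = {2, 3, 9, 12, 16, 27, 29}

A ∪ B ∪ C = {2, 3, 9, 12, 16, 27, 29}


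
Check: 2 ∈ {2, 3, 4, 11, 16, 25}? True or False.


A = {2, 3, 4, 11, 16, 25}
Checking if 2 is in A
2 is in A → True

2 ∈ A


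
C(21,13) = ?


C(n,k) = n! / (k!(n-k)!)
C(21,13) = 21! / (13!8!)
= 203490

C(21,13) = 203490


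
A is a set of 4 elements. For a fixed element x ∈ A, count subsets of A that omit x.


Subsets of A avoiding x are subsets of A \ {x}, which has 3 elements.
Count = 2^(n-1) = 2^3
= 8

Number of subsets avoiding x = 8


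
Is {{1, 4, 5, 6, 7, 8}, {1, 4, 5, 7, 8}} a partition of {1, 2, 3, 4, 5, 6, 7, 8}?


A partition requires: (1) non-empty parts, (2) pairwise disjoint, (3) union = U
Parts: {1, 4, 5, 6, 7, 8}, {1, 4, 5, 7, 8}
Union of parts: {1, 4, 5, 6, 7, 8}
U = {1, 2, 3, 4, 5, 6, 7, 8}
All non-empty? True
Pairwise disjoint? False
Covers U? False

No, not a valid partition


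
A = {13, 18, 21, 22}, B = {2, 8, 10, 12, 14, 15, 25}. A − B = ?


A \ B = elements in A but not in B
A = {13, 18, 21, 22}
B = {2, 8, 10, 12, 14, 15, 25}
Remove from A any elements in B
A \ B = {13, 18, 21, 22}

A \ B = {13, 18, 21, 22}


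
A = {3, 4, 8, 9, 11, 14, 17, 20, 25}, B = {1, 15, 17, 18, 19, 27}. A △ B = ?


A △ B = (A \ B) ∪ (B \ A) = elements in exactly one of A or B
A \ B = {3, 4, 8, 9, 11, 14, 20, 25}
B \ A = {1, 15, 18, 19, 27}
A △ B = {1, 3, 4, 8, 9, 11, 14, 15, 18, 19, 20, 25, 27}

A △ B = {1, 3, 4, 8, 9, 11, 14, 15, 18, 19, 20, 25, 27}


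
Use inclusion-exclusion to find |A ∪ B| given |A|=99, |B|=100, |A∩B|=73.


|A ∪ B| = |A| + |B| - |A ∩ B|
= 99 + 100 - 73
= 126

|A ∪ B| = 126


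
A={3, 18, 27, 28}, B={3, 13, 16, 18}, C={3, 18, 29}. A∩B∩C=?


A ∩ B = {3, 18}
(A ∩ B) ∩ C = {3, 18}

A ∩ B ∩ C = {3, 18}


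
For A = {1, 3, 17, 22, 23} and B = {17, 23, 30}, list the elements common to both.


A ∩ B = elements in both A and B
A = {1, 3, 17, 22, 23}
B = {17, 23, 30}
A ∩ B = {17, 23}

A ∩ B = {17, 23}


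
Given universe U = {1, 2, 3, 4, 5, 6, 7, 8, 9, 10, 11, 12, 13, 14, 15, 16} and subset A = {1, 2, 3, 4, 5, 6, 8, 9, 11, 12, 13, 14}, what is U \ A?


Aᶜ = U \ A = elements in U but not in A
U = {1, 2, 3, 4, 5, 6, 7, 8, 9, 10, 11, 12, 13, 14, 15, 16}
A = {1, 2, 3, 4, 5, 6, 8, 9, 11, 12, 13, 14}
Aᶜ = {7, 10, 15, 16}

Aᶜ = {7, 10, 15, 16}


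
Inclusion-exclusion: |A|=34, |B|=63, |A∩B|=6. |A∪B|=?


|A ∪ B| = |A| + |B| - |A ∩ B|
= 34 + 63 - 6
= 91

|A ∪ B| = 91


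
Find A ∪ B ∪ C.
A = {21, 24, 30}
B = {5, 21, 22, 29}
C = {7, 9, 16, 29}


A ∪ B = {5, 21, 22, 24, 29, 30}
(A ∪ B) ∪ C = {5, 7, 9, 16, 21, 22, 24, 29, 30}

A ∪ B ∪ C = {5, 7, 9, 16, 21, 22, 24, 29, 30}


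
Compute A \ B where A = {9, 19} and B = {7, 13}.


A \ B = elements in A but not in B
A = {9, 19}
B = {7, 13}
Remove from A any elements in B
A \ B = {9, 19}

A \ B = {9, 19}
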